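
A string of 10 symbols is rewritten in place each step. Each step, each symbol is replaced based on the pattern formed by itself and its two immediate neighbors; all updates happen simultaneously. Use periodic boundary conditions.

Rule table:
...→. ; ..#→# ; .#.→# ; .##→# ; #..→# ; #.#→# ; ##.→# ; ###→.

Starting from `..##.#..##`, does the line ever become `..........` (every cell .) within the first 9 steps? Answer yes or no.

##########
..........
all cells are . at step 2

yes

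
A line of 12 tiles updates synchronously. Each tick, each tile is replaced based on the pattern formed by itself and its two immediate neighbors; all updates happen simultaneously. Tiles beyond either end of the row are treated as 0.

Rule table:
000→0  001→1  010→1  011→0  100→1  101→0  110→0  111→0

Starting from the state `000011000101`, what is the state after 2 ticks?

001111100001

tick 1: 000100101101
tick 2: 001111100001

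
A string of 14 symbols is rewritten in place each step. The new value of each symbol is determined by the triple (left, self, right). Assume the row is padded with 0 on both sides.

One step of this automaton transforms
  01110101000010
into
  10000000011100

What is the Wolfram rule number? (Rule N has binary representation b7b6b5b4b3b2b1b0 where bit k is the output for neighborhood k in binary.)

3

position 2: 111 → 0  (bit 7 = 0)
position 3: 110 → 0  (bit 6 = 0)
position 4: 101 → 0  (bit 5 = 0)
position 8: 100 → 0  (bit 4 = 0)
position 1: 011 → 0  (bit 3 = 0)
position 5: 010 → 0  (bit 2 = 0)
position 0: 001 → 1  (bit 1 = 1)
position 9: 000 → 1  (bit 0 = 1)
bits b7..b0 = 00000011 = 3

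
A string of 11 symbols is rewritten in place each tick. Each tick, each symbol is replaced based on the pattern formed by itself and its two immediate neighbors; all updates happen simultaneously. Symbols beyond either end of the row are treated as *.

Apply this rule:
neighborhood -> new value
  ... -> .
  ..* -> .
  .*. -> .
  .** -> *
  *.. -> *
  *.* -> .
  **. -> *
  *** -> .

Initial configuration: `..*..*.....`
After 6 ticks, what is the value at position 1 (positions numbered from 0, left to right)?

*..*..*....
**..*..*...
.**..*..*..
.***..*..*.
.*.**..*...
...***..*..
position 1 holds .

.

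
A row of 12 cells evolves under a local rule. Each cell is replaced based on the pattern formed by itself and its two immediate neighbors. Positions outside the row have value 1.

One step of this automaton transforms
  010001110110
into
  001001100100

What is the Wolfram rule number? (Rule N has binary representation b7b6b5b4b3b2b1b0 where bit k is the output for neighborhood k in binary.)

position 6: 111 → 1  (bit 7 = 1)
position 7: 110 → 0  (bit 6 = 0)
position 0: 101 → 0  (bit 5 = 0)
position 2: 100 → 1  (bit 4 = 1)
position 5: 011 → 1  (bit 3 = 1)
position 1: 010 → 0  (bit 2 = 0)
position 4: 001 → 0  (bit 1 = 0)
position 3: 000 → 0  (bit 0 = 0)
bits b7..b0 = 10011000 = 152

152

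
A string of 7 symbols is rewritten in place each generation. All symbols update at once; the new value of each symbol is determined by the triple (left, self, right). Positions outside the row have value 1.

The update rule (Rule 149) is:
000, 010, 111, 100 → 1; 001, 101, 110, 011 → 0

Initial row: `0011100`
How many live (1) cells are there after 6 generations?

1001010
0101010
0101010  (fixed point — unchanged through generation 6)
count of 1: 3

3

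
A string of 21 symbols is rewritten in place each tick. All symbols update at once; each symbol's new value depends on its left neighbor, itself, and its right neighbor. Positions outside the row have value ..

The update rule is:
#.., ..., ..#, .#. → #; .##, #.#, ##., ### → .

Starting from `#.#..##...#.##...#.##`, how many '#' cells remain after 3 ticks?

tick 1: #.###..####...####...
tick 2: #....##....###....###
tick 3: #####..####...####...
count of #: 13

13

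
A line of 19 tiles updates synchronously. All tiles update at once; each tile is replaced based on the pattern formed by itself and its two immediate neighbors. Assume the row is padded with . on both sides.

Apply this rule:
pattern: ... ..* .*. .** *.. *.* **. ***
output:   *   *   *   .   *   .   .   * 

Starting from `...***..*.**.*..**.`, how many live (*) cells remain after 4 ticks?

tick 1: ***.*.***....***..*
tick 2: .*..*..*.****.*.***
tick 3: ********..**..*..*.
tick 4: .******.**..*******
count of *: 15

15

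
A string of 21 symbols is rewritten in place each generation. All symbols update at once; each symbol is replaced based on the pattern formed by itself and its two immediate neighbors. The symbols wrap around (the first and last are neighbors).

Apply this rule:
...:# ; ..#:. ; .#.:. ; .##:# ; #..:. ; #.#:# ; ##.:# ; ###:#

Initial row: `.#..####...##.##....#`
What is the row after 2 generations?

..#.#####.#########..

generation 1: #...####.#.#####.##..
generation 2: ..#.#####.#########..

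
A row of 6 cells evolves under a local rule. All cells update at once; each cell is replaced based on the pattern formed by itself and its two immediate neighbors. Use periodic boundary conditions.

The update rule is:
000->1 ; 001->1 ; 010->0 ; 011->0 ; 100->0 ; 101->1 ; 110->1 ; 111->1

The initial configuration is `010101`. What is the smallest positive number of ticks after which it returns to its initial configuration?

2

101010
010101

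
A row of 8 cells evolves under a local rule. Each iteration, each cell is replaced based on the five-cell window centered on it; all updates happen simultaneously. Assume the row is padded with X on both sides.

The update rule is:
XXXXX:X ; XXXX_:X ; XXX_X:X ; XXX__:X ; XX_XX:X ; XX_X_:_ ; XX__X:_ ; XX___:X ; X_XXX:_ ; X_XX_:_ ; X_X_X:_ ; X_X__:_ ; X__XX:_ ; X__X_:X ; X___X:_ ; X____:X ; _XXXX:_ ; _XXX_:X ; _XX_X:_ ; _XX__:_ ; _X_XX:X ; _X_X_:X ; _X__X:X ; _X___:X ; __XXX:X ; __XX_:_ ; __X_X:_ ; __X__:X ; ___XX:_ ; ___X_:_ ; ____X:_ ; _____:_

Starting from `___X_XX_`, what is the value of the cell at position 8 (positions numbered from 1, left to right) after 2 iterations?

X

iteration 1: X___X__X
iteration 2: XX__XX_X
position 8 holds X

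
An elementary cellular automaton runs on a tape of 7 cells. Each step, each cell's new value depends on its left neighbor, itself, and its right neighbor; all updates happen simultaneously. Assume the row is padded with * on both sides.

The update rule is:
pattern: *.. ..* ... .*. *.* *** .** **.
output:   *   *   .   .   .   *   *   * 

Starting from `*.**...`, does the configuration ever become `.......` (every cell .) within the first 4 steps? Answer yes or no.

*.***.*
*.***.*  (fixed point — unchanged through step 4)
step 4 is *.***.*, still not uniform .

no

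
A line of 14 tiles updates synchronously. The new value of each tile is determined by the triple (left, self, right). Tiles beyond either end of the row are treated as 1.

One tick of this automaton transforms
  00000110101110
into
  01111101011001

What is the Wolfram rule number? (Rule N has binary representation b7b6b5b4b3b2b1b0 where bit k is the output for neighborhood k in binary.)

position 11: 111 → 0  (bit 7 = 0)
position 6: 110 → 0  (bit 6 = 0)
position 7: 101 → 1  (bit 5 = 1)
position 0: 100 → 0  (bit 4 = 0)
position 5: 011 → 1  (bit 3 = 1)
position 8: 010 → 0  (bit 2 = 0)
position 4: 001 → 1  (bit 1 = 1)
position 1: 000 → 1  (bit 0 = 1)
bits b7..b0 = 00101011 = 43

43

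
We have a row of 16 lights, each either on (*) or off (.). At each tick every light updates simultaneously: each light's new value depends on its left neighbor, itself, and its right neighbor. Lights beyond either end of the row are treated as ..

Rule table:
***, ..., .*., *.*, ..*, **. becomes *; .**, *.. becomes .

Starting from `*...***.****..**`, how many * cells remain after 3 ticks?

12

tick 1: *.**.***.***.*.*
tick 2: **.**.***.******
tick 3: .**.**.***.*****
count of *: 12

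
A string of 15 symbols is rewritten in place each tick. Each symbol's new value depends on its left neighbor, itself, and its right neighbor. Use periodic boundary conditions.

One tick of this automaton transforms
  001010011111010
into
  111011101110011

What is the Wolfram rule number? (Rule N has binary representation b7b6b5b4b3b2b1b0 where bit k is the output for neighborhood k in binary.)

position 8: 111 → 1  (bit 7 = 1)
position 11: 110 → 0  (bit 6 = 0)
position 3: 101 → 0  (bit 5 = 0)
position 5: 100 → 1  (bit 4 = 1)
position 7: 011 → 0  (bit 3 = 0)
position 2: 010 → 1  (bit 2 = 1)
position 1: 001 → 1  (bit 1 = 1)
position 0: 000 → 1  (bit 0 = 1)
bits b7..b0 = 10010111 = 151

151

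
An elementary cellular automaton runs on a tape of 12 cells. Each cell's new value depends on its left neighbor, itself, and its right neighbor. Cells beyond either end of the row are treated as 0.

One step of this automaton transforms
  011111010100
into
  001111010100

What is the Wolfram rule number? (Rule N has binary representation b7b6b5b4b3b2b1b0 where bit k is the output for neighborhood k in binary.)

196

position 2: 111 → 1  (bit 7 = 1)
position 5: 110 → 1  (bit 6 = 1)
position 6: 101 → 0  (bit 5 = 0)
position 10: 100 → 0  (bit 4 = 0)
position 1: 011 → 0  (bit 3 = 0)
position 7: 010 → 1  (bit 2 = 1)
position 0: 001 → 0  (bit 1 = 0)
position 11: 000 → 0  (bit 0 = 0)
bits b7..b0 = 11000100 = 196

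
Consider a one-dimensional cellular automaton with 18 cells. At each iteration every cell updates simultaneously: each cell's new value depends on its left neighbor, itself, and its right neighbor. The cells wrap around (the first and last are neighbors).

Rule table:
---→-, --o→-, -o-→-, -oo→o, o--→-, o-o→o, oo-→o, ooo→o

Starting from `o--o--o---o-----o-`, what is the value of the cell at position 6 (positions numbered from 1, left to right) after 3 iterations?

-----------------o
------------------
------------------
position 6 holds -

-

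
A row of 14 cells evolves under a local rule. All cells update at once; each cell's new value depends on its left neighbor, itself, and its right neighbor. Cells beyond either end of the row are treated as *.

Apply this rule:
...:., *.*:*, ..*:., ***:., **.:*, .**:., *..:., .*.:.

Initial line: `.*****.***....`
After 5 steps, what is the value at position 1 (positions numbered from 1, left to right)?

*....**..*....
*.....*.......
*.............
*.............  (fixed point — unchanged through step 5)
position 1 holds *

*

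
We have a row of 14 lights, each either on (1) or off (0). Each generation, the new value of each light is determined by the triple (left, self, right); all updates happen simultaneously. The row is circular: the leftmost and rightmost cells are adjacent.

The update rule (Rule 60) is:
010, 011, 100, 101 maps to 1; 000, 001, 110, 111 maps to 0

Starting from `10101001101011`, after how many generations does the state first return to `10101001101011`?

14

01111101011110
01000011110001
11100010001001
00010011001101
10011010101011
01010111111110
01111100000001
11000010000001
00100011000001
10110010100001
01101011110001
11011110001001
00110001001101
10101001101011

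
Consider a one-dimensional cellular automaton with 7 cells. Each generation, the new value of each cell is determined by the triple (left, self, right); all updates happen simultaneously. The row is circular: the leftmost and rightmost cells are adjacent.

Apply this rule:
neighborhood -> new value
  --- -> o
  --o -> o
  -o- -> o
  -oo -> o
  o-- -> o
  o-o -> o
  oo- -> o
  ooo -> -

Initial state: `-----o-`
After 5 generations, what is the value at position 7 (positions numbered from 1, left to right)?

ooooooo
-------
ooooooo  (repeats generation 1; period 2)
generation 5: ooooooo
position 7 holds o

o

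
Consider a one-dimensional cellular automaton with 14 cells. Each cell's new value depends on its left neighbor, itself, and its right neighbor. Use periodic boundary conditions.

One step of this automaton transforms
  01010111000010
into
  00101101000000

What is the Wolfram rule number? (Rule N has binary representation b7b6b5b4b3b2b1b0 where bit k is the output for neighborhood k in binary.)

position 6: 111 → 0  (bit 7 = 0)
position 7: 110 → 1  (bit 6 = 1)
position 2: 101 → 1  (bit 5 = 1)
position 8: 100 → 0  (bit 4 = 0)
position 5: 011 → 1  (bit 3 = 1)
position 1: 010 → 0  (bit 2 = 0)
position 0: 001 → 0  (bit 1 = 0)
position 9: 000 → 0  (bit 0 = 0)
bits b7..b0 = 01101000 = 104

104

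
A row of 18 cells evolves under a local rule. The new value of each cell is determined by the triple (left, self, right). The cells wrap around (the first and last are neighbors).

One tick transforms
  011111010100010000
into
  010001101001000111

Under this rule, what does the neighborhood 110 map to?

At position 5 the neighborhood is 110; the next row has 1 there.

1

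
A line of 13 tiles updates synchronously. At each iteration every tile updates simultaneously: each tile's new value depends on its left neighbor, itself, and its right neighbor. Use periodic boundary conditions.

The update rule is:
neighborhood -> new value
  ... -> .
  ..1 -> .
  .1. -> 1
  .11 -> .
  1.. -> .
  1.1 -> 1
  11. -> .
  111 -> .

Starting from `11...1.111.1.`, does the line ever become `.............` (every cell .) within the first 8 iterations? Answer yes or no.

yes

.....11...111
.............
all cells are . at iteration 2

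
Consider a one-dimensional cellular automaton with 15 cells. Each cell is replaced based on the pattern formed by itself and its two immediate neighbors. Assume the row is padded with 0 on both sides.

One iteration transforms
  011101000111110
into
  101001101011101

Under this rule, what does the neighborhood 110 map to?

0

At position 3 the neighborhood is 110; the next row has 0 there.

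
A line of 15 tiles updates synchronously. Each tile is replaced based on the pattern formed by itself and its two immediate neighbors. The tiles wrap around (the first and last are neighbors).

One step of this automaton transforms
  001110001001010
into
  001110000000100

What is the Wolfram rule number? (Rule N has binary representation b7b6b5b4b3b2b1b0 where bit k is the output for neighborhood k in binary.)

position 3: 111 → 1  (bit 7 = 1)
position 4: 110 → 1  (bit 6 = 1)
position 12: 101 → 1  (bit 5 = 1)
position 5: 100 → 0  (bit 4 = 0)
position 2: 011 → 1  (bit 3 = 1)
position 8: 010 → 0  (bit 2 = 0)
position 1: 001 → 0  (bit 1 = 0)
position 0: 000 → 0  (bit 0 = 0)
bits b7..b0 = 11101000 = 232

232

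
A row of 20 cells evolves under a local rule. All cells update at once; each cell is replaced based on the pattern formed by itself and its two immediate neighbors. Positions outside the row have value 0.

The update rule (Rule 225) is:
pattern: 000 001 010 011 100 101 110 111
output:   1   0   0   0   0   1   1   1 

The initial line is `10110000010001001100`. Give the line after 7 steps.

00101000110011010010

step 1: 01010111000100000101
step 2: 00101011010001110010
step 3: 10010101100100110000
step 4: 00001010100000010111
step 5: 11100101001111001011
step 6: 01100010000111000101
step 7: 00101000110011010010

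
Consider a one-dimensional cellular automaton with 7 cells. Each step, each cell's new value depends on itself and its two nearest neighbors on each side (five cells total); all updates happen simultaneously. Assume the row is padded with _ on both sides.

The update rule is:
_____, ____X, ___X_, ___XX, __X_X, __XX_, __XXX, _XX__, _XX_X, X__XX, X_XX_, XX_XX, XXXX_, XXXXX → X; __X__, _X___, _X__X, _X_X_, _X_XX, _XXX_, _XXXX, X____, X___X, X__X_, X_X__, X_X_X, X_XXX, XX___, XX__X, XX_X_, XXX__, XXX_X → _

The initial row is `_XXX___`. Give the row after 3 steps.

XX_XXX_

XX____X
XX__XX_
XX_XXX_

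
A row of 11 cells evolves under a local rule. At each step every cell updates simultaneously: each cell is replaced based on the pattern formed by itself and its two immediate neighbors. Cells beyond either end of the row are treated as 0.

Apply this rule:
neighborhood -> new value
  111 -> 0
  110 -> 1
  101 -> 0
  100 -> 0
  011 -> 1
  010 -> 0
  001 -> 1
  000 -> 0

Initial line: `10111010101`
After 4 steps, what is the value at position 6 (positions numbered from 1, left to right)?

0

00101000000
01000000000
10000000000
00000000000
position 6 holds 0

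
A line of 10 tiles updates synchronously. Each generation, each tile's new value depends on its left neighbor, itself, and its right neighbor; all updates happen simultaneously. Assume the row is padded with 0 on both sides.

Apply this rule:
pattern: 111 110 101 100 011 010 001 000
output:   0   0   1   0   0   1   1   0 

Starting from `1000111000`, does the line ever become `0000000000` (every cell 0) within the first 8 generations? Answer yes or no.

yes

generation 1: 1001000000
generation 2: 1011000000
generation 3: 1100000000
generation 4: 0000000000
all cells are 0 at generation 4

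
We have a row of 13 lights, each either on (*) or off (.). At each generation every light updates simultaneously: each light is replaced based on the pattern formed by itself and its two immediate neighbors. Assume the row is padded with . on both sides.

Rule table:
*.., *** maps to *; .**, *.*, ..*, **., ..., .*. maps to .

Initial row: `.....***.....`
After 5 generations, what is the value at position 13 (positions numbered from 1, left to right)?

*

generation 1: ......*.*....
generation 2: .........*...
generation 3: ..........*..
generation 4: ...........*.
generation 5: ............*
position 13 holds *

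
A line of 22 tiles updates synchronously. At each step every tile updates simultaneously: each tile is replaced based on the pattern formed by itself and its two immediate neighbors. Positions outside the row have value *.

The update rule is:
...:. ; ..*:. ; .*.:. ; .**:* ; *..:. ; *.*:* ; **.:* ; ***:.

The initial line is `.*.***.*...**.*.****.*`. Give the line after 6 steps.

............**........

step 1: *.**.**....***.**..***
step 2: *******....*.****..*..
step 3: ......*.....**..*.....
step 4: ............**........
step 5: ............**........  (fixed point — unchanged through step 6)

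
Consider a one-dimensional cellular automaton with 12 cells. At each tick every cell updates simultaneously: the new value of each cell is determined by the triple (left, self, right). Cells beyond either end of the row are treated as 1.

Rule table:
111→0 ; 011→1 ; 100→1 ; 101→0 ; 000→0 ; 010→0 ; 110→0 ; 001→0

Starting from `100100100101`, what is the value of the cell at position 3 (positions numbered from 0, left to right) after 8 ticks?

010010010001
001001001001
100100100101  (repeats tick 0; period 3)
tick 8: 001001001001
position 3 holds 0

0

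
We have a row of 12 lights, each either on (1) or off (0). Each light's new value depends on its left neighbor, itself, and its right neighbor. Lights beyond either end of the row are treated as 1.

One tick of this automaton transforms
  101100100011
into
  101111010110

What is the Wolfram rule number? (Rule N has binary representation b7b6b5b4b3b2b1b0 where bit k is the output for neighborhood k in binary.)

90

position 11: 111 → 0  (bit 7 = 0)
position 0: 110 → 1  (bit 6 = 1)
position 1: 101 → 0  (bit 5 = 0)
position 4: 100 → 1  (bit 4 = 1)
position 2: 011 → 1  (bit 3 = 1)
position 6: 010 → 0  (bit 2 = 0)
position 5: 001 → 1  (bit 1 = 1)
position 8: 000 → 0  (bit 0 = 0)
bits b7..b0 = 01011010 = 90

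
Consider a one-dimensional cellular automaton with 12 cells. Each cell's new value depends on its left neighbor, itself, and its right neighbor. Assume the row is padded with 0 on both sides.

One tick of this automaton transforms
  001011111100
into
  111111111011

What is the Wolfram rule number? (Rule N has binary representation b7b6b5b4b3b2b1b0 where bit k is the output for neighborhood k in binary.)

position 5: 111 → 1  (bit 7 = 1)
position 9: 110 → 0  (bit 6 = 0)
position 3: 101 → 1  (bit 5 = 1)
position 10: 100 → 1  (bit 4 = 1)
position 4: 011 → 1  (bit 3 = 1)
position 2: 010 → 1  (bit 2 = 1)
position 1: 001 → 1  (bit 1 = 1)
position 0: 000 → 1  (bit 0 = 1)
bits b7..b0 = 10111111 = 191

191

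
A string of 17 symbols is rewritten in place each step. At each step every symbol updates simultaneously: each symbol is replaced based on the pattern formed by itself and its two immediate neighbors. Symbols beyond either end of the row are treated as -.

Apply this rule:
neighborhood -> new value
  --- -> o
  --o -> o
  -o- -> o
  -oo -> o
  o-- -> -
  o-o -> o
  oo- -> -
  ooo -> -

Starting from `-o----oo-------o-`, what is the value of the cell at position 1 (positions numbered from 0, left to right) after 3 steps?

oo-oooo--ooooooo-
o-oo----oo-------
ooo--oooo--oooooo
position 1 holds o

o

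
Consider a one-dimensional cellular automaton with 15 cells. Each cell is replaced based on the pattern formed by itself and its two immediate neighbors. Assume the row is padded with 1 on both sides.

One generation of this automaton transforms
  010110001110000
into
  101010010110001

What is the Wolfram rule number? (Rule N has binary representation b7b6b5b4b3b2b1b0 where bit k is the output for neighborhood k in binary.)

position 9: 111 → 1  (bit 7 = 1)
position 4: 110 → 1  (bit 6 = 1)
position 0: 101 → 1  (bit 5 = 1)
position 5: 100 → 0  (bit 4 = 0)
position 3: 011 → 0  (bit 3 = 0)
position 1: 010 → 0  (bit 2 = 0)
position 7: 001 → 1  (bit 1 = 1)
position 6: 000 → 0  (bit 0 = 0)
bits b7..b0 = 11100010 = 226

226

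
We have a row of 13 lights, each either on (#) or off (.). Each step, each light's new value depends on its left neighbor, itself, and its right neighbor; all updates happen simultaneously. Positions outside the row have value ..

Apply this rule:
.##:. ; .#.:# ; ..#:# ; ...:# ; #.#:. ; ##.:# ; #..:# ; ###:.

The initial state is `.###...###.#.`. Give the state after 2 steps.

###...####..#

step 1: #..####..#.##
step 2: ###...####..#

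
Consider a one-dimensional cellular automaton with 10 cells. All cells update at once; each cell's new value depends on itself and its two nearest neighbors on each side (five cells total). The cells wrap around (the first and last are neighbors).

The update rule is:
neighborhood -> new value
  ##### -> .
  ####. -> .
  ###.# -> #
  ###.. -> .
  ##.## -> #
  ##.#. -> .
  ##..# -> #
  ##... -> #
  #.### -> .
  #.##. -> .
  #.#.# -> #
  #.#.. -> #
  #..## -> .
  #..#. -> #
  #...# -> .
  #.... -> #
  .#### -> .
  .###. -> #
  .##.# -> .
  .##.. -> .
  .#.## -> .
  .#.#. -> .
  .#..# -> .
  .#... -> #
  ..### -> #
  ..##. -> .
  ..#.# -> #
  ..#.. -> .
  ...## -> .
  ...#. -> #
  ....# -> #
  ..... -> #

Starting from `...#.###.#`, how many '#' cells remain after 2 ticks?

#.##..##.#
.#..#...#.
count of #: 3

3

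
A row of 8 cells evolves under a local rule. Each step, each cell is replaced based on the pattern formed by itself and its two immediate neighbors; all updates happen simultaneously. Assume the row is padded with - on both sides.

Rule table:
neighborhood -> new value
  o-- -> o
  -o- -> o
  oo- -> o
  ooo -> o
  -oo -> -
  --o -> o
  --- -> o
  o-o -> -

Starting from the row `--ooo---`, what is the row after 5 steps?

o-oooo-o

oo-ooooo
-o--oooo
oooo-ooo
-ooo--oo
o-oooo-o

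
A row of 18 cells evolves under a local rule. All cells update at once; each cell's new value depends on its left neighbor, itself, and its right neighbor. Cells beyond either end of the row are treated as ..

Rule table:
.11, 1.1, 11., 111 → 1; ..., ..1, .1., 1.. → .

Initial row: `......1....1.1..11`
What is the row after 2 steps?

............1...11
................11

................11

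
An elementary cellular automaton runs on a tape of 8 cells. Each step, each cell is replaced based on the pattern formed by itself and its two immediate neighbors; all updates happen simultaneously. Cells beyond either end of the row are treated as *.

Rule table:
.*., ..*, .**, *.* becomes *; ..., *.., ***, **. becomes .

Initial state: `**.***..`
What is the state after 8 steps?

..**...*
.**...**
**...**.
....**.*
...**.**
..**.**.
.**.**.*
**.**.**

**.**.**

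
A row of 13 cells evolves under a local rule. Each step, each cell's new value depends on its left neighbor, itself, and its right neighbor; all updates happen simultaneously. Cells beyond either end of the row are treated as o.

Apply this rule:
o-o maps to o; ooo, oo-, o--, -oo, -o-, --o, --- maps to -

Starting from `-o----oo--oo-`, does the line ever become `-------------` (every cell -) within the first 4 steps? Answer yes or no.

step 1: o-----------o
step 2: -------------
all cells are - at step 2

yes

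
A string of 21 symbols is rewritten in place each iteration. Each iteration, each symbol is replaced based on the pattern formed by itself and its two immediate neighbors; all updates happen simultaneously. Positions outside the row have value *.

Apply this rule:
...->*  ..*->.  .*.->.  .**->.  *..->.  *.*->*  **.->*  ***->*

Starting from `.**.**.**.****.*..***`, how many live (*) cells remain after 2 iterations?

iteration 1: *.**.**.**.****....**
iteration 2: **.**.**.**.***.**..*
count of *: 14

14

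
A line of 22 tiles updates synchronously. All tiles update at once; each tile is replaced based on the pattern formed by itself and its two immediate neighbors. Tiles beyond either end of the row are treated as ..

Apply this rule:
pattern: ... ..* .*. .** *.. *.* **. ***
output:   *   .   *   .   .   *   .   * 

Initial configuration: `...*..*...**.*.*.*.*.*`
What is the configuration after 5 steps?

step 1: **.*..*.*...**********
step 2: ..**..***.*..********.
step 3: *......*.**...******..
step 4: *.****.**...*..****..*
step 5: **.**.*...*.*...**...*

**.**.*...*.*...**...*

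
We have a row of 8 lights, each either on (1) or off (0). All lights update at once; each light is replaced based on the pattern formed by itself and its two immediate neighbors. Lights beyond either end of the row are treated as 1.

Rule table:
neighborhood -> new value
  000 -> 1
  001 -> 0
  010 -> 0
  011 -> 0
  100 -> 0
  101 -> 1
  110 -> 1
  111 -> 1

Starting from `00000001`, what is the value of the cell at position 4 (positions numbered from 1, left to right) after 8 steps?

1

01111100
10111100
11011100
11101100
11110100
11111000
11111010
11111101
position 4 holds 1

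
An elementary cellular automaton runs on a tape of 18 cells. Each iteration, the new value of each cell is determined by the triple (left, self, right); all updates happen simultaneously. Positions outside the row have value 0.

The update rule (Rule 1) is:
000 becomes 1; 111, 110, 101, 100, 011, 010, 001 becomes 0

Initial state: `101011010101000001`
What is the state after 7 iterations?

000000000000011100

iteration 1: 000000000000011100
iteration 2: 111111111111000001
iteration 3: 000000000000011100  (repeats iteration 1; period 2)
iteration 7: 000000000000011100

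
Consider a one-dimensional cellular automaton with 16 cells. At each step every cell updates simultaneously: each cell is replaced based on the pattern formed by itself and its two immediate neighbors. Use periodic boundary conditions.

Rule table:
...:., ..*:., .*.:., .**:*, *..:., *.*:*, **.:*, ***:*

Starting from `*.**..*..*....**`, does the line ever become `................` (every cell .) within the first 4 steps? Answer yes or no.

no

step 1: ****..........**
step 2: ****..........**  (fixed point — unchanged through step 4)
step 4 is ****..........**, still not uniform .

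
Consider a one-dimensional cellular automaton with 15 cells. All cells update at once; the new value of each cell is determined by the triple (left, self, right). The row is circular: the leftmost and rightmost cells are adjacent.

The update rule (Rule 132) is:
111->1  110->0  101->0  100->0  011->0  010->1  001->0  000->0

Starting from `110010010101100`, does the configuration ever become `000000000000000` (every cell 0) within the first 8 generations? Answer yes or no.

000010010100000
000010010100000  (fixed point — unchanged through generation 8)
generation 8 is 000010010100000, still not uniform 0

no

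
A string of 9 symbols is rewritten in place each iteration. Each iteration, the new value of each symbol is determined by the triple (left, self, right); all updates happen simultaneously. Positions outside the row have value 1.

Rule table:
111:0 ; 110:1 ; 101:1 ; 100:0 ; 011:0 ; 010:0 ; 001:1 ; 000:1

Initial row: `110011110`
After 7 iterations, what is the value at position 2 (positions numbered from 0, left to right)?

010100011
101001100
110010101
010101010
101010101
110101010
011010101
position 2 holds 1

1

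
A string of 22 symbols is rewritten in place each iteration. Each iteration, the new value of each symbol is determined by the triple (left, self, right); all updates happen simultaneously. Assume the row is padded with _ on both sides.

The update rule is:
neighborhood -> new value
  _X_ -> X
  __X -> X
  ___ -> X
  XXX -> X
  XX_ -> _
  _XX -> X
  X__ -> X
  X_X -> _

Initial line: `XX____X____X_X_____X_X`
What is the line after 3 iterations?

X_XXXXXXXX_XXXXXXX_XXX

iteration 1: X_XXXXXXXXXX_XXXXXXX_X
iteration 2: X_XXXXXXXXX__XXXXXX__X
iteration 3: X_XXXXXXXX_XXXXXXX_XXX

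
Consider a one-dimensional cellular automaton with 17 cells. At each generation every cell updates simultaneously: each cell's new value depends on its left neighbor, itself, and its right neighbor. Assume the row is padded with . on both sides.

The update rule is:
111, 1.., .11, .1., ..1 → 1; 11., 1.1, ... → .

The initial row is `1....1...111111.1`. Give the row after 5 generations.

11..111.111111..1
1.1111..11111.111
1.111.111111..11.
1.11..11111.111.1
1.1.111111..11..1

1.1.111111..11..1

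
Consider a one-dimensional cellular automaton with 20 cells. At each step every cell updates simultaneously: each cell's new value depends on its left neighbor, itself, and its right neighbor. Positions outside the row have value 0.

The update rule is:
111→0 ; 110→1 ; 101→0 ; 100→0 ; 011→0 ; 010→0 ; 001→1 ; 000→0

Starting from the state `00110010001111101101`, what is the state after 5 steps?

01010100010000100100
10000000100001001000
00000001000010010000
00000010000100100000
00000100001001000000

00000100001001000000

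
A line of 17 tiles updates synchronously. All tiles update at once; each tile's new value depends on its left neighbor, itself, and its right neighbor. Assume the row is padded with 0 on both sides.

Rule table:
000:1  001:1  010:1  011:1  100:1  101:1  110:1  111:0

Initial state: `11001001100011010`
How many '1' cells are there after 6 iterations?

11111111111111111
10000000000000001
11111111111111111  (repeats iteration 1; period 2)
iteration 6: 10000000000000001
count of 1: 2

2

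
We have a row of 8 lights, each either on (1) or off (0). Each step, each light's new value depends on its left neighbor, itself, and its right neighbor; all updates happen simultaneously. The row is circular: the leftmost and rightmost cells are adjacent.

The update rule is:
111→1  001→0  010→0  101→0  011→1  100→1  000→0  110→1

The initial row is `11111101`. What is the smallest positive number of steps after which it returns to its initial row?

1

step 1: 11111101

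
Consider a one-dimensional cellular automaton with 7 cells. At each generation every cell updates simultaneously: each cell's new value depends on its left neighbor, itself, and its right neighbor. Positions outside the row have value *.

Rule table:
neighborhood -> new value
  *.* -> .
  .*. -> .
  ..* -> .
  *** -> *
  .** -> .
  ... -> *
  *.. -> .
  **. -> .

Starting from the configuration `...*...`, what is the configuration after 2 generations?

generation 1: .*...*.
generation 2: ...*...

...*...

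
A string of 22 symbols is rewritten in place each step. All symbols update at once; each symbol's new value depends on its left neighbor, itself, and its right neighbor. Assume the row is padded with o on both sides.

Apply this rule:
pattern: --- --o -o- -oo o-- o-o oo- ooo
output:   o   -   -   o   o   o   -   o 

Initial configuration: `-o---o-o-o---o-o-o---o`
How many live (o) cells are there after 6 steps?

o-oo--o-o-oo--o-o-oo-o
-oo-o--o-oo-o--o-oo-oo
oo-o-o--oo-o-o--oo-ooo
o-o-o-o-o-o-o-o-o-oooo
-o-o-o-o-o-o-o-o-ooooo
o-o-o-o-o-o-o-o-oooooo
count of o: 14

14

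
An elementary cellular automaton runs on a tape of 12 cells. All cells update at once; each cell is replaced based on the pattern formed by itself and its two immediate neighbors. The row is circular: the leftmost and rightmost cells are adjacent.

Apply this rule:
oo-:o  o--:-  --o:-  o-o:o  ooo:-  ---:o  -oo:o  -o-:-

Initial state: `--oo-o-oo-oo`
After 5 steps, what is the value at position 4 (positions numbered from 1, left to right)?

o

--ooo-oooooo
--o-ooo----o
---oo-o-oo--
oo-ooo-ooo-o
-ooo-ooo-ooo
position 4 holds o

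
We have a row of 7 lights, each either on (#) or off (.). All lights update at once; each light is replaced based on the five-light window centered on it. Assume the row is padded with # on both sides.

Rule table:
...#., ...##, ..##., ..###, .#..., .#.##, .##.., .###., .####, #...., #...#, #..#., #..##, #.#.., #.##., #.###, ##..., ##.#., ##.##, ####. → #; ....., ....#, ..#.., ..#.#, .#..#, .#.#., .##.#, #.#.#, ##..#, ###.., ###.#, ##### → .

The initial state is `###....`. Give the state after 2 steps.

#.##.##

.#.##.#
#.##.##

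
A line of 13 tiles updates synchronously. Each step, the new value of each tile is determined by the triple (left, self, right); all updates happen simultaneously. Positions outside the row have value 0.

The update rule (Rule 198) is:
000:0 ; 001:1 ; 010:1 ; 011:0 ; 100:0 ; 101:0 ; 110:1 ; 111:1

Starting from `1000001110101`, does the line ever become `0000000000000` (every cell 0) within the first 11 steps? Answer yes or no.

no

1000010110101
1000110010101
1001010110101
1011010010101
1001010110101  (repeats step 3; period 2)
step 11: 1001010110101
step 11 is 1001010110101, still not uniform 0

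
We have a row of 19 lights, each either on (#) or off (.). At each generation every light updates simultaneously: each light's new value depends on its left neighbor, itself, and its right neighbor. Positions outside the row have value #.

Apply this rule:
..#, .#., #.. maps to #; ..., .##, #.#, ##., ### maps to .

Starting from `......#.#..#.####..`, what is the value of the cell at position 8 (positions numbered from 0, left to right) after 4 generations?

#....##.####.....##
.#..#.......#...#..
.#####.....###.####
......#...#........
position 8 holds .

.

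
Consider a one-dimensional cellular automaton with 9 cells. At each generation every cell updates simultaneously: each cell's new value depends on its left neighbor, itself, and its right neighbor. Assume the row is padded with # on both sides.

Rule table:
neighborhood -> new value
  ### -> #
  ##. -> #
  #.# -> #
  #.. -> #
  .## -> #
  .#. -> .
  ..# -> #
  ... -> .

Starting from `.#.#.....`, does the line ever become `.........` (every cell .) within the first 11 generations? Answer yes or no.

#.#.#...#
##.#.#.##
###.#.###
####.####
#########
#########  (fixed point — unchanged through generation 11)
generation 11 is #########, still not uniform .

no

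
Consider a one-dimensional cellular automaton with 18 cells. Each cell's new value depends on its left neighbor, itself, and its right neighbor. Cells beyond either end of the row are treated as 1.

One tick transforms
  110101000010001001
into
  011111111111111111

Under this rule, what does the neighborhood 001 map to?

1

At position 9 the neighborhood is 001; the next row has 1 there.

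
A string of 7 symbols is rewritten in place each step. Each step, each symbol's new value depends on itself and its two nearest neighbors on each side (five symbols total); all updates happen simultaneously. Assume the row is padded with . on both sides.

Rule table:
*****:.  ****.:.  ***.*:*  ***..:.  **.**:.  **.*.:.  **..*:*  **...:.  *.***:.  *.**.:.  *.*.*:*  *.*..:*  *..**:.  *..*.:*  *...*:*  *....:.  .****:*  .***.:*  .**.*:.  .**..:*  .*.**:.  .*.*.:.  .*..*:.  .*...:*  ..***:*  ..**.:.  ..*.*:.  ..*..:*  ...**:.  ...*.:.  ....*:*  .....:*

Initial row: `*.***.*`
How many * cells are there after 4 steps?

3

...**.*
**....*
.*..*.*
.*.*..*
count of *: 3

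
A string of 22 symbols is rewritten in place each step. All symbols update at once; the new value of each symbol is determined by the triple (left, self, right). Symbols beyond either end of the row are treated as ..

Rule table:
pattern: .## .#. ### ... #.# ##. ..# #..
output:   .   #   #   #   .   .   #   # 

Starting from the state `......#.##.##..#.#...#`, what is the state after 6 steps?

.##.#############.#..#

step 1: #######......###.#####
step 2: .#####.######.#...###.
step 3: #.###...####..####.#.#
step 4: #..#.###.##.##.##..#.#
step 5: ####..#..........###.#
step 6: .##.#############.#..#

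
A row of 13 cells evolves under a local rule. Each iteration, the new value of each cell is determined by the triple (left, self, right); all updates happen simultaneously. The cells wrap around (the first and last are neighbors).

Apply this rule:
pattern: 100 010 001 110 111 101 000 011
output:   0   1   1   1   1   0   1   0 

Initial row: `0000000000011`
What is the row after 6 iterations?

0101001111101

0111111111101
0011111111101
0101111111101
0100111111101
0101011111101
0101001111101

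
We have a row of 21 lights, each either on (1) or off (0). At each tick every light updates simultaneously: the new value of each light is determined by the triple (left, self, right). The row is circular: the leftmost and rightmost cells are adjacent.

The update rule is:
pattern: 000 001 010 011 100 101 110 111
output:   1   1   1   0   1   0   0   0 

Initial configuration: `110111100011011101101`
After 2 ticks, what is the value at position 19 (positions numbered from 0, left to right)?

000000011100000000000
111111100011111111111
position 19 holds 1

1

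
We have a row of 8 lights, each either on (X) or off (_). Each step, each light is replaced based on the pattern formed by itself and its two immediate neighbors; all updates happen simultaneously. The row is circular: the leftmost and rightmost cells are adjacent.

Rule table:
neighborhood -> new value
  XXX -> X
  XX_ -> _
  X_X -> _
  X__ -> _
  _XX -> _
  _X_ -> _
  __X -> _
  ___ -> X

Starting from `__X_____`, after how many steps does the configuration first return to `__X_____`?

6

step 1: X___XXXX
step 2: __X__XXX
step 3: ______X_
step 4: XXXXX___
step 5: _XXX__X_
step 6: __X_____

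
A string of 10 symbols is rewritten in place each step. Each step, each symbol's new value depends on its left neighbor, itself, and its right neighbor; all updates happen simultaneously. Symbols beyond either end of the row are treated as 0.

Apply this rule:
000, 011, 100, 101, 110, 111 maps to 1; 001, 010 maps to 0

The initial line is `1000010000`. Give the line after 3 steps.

0111001111
0111101111
0111111111

0111111111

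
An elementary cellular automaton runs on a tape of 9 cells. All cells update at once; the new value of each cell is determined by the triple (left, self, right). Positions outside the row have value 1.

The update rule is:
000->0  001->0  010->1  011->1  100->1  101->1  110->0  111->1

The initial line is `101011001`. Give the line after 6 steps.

011111111

011110101
111101111
111011111
110111111
101111111
011111111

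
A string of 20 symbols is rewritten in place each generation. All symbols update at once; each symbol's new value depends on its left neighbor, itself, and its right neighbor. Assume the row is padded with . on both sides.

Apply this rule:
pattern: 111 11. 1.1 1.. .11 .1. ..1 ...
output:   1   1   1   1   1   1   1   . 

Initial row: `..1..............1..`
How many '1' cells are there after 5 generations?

generation 1: .111............111.
generation 2: 11111..........11111
generation 3: 111111........111111
generation 4: 1111111......1111111
generation 5: 11111111....11111111
count of 1: 16

16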